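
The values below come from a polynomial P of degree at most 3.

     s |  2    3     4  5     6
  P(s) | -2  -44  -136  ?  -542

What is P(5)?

-296

The 4 known points determine the degree-3 polynomial uniquely.
Write P(s) = as^3 + bs^2 + cs + d. Substituting each data point gives a linear system:
  8a + 4b + 2c + d = -2
  27a + 9b + 3c + d = -44
  64a + 16b + 4c + d = -136
  216a + 36b + 6c + d = -542
Solving the system yields a = -3, b = 2, c = 5, d = 4.
So P(s) = -3s³ + 2s² + 5s + 4.
Then P(5) = -296.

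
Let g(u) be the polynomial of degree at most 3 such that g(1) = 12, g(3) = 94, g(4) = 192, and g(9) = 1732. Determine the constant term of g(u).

Write g(u) = au^3 + bu^2 + cu + d. Substituting each data point gives a linear system:
  a + b + c + d = 12
  27a + 9b + 3c + d = 94
  64a + 16b + 4c + d = 192
  729a + 81b + 9c + d = 1732
Solving the system yields a = 2, b = 3, c = 3, d = 4.
So g(u) = 2u^3 + 3u^2 + 3u + 4.
The constant term is 4.

4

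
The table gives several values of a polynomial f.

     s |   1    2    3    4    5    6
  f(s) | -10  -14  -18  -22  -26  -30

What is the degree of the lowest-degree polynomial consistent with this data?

Forward differences of the values at s = 1, 2, 3, 4, 5, 6:
  f  : -10  -14  -18  -22  -26  -30
  Δ  : -4  -4  -4  -4  -4
  Δ^2: 0  0  0  0
  Δ^3: 0  0  0
  Δ^4: 0  0
  Δ^5: 0
The first differences are constant (-4) and nonzero, while all higher differences vanish, so the minimal degree is 1.

1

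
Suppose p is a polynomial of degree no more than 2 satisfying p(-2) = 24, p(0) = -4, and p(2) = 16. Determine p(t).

Write p(t) = at^2 + bt + c. Substituting each data point gives a linear system:
  4a - 2b + c = 24
  c = -4
  4a + 2b + c = 16
Solving the system yields a = 6, b = -2, c = -4.
So p(t) = 6t^2 - 2t - 4.
Check: p(2) = 16. ✓

p(t) = 6t^2 - 2t - 4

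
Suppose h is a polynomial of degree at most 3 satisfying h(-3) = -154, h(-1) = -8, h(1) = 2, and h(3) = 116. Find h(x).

h(x) = 5x^3 - 2x^2 - 1

Using the Lagrange interpolation formula with nodes -3, -1, 1, 3:
  L_0(x) = (x + 1)(x - 1)(x - 3) / -48
  L_1(x) = (x + 3)(x - 1)(x - 3) / 16
  L_2(x) = (x + 3)(x + 1)(x - 3) / -16
  L_3(x) = (x + 3)(x + 1)(x - 1) / 48
Then h(x) = -154·L_0(x) - 8·L_1(x) + 2·L_2(x) + 116·L_3(x).
Expanding and collecting terms gives h(x) = 5x^3 - 2x^2 - 1.
Check: h(-1) = -8. ✓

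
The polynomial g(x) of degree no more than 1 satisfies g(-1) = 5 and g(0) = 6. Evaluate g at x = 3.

Write g(x) = ax + b. Substituting each data point gives a linear system:
  -a + b = 5
  b = 6
Solving the system yields a = 1, b = 6.
So g(x) = x + 6.
Then g(3) = 9.

9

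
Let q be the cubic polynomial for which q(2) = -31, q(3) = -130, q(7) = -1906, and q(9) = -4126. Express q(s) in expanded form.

Write q(s) = as^3 + bs^2 + cs + d. Substituting each data point gives a linear system:
  8a + 4b + 2c + d = -31
  27a + 9b + 3c + d = -130
  343a + 49b + 7c + d = -1906
  729a + 81b + 9c + d = -4126
Solving the system yields a = -6, b = 3, c = 0, d = 5.
So q(s) = -6s^3 + 3s^2 + 5.
Check: q(7) = -1906. ✓

q(s) = -6s^3 + 3s^2 + 5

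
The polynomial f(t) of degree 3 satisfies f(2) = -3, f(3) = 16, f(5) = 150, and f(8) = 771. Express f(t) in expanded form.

Write f(t) = at^3 + bt^2 + ct + d. Substituting each data point gives a linear system:
  8a + 4b + 2c + d = -3
  27a + 9b + 3c + d = 16
  125a + 25b + 5c + d = 150
  512a + 64b + 8c + d = 771
Solving the system yields a = 2, b = -4, c = 1, d = -5.
So f(t) = 2t³ - 4t² + t - 5.
Check: f(5) = 150. ✓

f(t) = 2t^3 - 4t^2 + t - 5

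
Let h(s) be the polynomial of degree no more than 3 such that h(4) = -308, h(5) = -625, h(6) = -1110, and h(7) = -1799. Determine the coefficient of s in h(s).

-5

Write h(s) = as^3 + bs^2 + cs + d. Substituting each data point gives a linear system:
  64a + 16b + 4c + d = -308
  125a + 25b + 5c + d = -625
  216a + 36b + 6c + d = -1110
  343a + 49b + 7c + d = -1799
Solving the system yields a = -6, b = 6, c = -5, d = 0.
So h(s) = -6s³ + 6s² - 5s.
The coefficient of s is -5.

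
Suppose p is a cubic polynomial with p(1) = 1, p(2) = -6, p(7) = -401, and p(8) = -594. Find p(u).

p(u) = -u^3 - 2u^2 + 6u - 2

Using the Lagrange interpolation formula with nodes 1, 2, 7, 8:
  L_0(u) = (u - 2)(u - 7)(u - 8) / -42
  L_1(u) = (u - 1)(u - 7)(u - 8) / 30
  L_2(u) = (u - 1)(u - 2)(u - 8) / -30
  L_3(u) = (u - 1)(u - 2)(u - 7) / 42
Then p(u) = 1·L_0(u) - 6·L_1(u) - 401·L_2(u) - 594·L_3(u).
Expanding and collecting terms gives p(u) = -u^3 - 2u^2 + 6u - 2.
Check: p(2) = -6. ✓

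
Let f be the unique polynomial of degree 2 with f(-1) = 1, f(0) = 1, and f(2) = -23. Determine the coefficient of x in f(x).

Write f(x) = ax^2 + bx + c. Substituting each data point gives a linear system:
  a - b + c = 1
  c = 1
  4a + 2b + c = -23
Solving the system yields a = -4, b = -4, c = 1.
So f(x) = -4x^2 - 4x + 1.
The coefficient of x is -4.

-4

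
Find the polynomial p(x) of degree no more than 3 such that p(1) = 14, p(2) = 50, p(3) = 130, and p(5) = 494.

p(x) = 3x^3 + 4x^2 + 3x + 4

Write p(x) = ax^3 + bx^2 + cx + d. Substituting each data point gives a linear system:
  a + b + c + d = 14
  8a + 4b + 2c + d = 50
  27a + 9b + 3c + d = 130
  125a + 25b + 5c + d = 494
Solving the system yields a = 3, b = 4, c = 3, d = 4.
So p(x) = 3x³ + 4x² + 3x + 4.
Check: p(2) = 50. ✓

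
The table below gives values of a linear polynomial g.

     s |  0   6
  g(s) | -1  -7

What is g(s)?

g(s) = -s - 1

Write g(s) = as + b. Substituting each data point gives a linear system:
  b = -1
  6a + b = -7
Solving the system yields a = -1, b = -1.
So g(s) = -s - 1.
Check: g(0) = -1. ✓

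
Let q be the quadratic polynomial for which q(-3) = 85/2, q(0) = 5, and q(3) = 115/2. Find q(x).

q(x) = 5x^2 + (5/2)x + 5

Write q(x) = ax^2 + bx + c. Substituting each data point gives a linear system:
  9a - 3b + c = 85/2
  c = 5
  9a + 3b + c = 115/2
Solving the system yields a = 5, b = 5/2, c = 5.
So q(x) = 5x² + (5/2)x + 5.
Check: q(3) = 115/2. ✓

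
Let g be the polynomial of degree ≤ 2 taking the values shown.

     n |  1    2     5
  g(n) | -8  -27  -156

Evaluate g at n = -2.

-23

Write g(n) = an^2 + bn + c. Substituting each data point gives a linear system:
  a + b + c = -8
  4a + 2b + c = -27
  25a + 5b + c = -156
Solving the system yields a = -6, b = -1, c = -1.
So g(n) = -6n^2 - n - 1.
Then g(-2) = -23.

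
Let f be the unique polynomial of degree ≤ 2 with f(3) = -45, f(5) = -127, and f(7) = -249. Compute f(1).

Forward differences of the values at t = 3, 5, 7:
  f  : -45  -127  -249
  Δ  : -82  -122
  Δ^2: -40
The second differences are constant, confirming degree 2.
Interpolating (Newton forward form) and evaluating at t = 1 gives f(1) = -3.

-3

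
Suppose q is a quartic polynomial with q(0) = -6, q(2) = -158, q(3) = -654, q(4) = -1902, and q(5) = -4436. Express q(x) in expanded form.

q(x) = -6x^4 - 5x^3 - x^2 - 6x - 6

Write q(x) = ax^4 + bx^3 + cx^2 + dx + e. Substituting each data point gives a linear system:
  e = -6
  16a + 8b + 4c + 2d + e = -158
  81a + 27b + 9c + 3d + e = -654
  256a + 64b + 16c + 4d + e = -1902
  625a + 125b + 25c + 5d + e = -4436
Solving the system yields a = -6, b = -5, c = -1, d = -6, e = -6.
So q(x) = -6x^4 - 5x^3 - x^2 - 6x - 6.
Check: q(4) = -1902. ✓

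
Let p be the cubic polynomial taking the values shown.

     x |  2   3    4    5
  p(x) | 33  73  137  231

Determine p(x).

Using the Lagrange interpolation formula with nodes 2, 3, 4, 5:
  L_0(x) = (x - 3)(x - 4)(x - 5) / -6
  L_1(x) = (x - 2)(x - 4)(x - 5) / 2
  L_2(x) = (x - 2)(x - 3)(x - 5) / -2
  L_3(x) = (x - 2)(x - 3)(x - 4) / 6
Then p(x) = 33·L_0(x) + 73·L_1(x) + 137·L_2(x) + 231·L_3(x).
Expanding and collecting terms gives p(x) = x^3 + 3x^2 + 6x + 1.
Check: p(2) = 33. ✓

p(x) = x^3 + 3x^2 + 6x + 1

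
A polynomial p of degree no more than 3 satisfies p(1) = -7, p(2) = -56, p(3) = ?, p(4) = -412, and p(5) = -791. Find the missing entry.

-179

On equispaced nodes a degree-3 polynomial has vanishing fourth forward difference, so
  p(1) - 4·p(2) + 6·p(3) - 4·p(4) + p(5) = 0.
Substituting the known values and solving for p(3):
  6·p(3) = -1074
  p(3) = -179.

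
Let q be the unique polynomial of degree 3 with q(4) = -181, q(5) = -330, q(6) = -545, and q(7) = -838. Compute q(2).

Forward differences of the values at s = 4, 5, 6, 7:
  q  : -181  -330  -545  -838
  Δ  : -149  -215  -293
  Δ^2: -66  -78
  Δ^3: -12
The third differences are constant, confirming degree 3.
Interpolating (Newton forward form) and evaluating at s = 2 gives q(2) = -33.

-33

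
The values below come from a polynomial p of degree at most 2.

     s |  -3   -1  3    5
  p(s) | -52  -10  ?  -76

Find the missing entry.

The 3 known points determine the degree-2 polynomial uniquely.
Write p(s) = as^2 + bs + c. Substituting each data point gives a linear system:
  9a - 3b + c = -52
  a - b + c = -10
  25a + 5b + c = -76
Solving the system yields a = -4, b = 5, c = -1.
So p(s) = -4s^2 + 5s - 1.
Then p(3) = -22.

-22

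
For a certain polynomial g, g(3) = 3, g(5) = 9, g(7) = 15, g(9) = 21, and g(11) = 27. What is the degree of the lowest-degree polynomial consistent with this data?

Forward differences of the values at n = 3, 5, 7, 9, 11:
  g  : 3  9  15  21  27
  Δ  : 6  6  6  6
  Δ^2: 0  0  0
  Δ^3: 0  0
  Δ^4: 0
The first differences are constant (6) and nonzero, while all higher differences vanish, so the minimal degree is 1.

1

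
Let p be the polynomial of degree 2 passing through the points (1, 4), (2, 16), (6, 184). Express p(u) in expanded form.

p(u) = 6u^2 - 6u + 4

Write p(u) = au^2 + bu + c. Substituting each data point gives a linear system:
  a + b + c = 4
  4a + 2b + c = 16
  36a + 6b + c = 184
Solving the system yields a = 6, b = -6, c = 4.
So p(u) = 6u^2 - 6u + 4.
Check: p(1) = 4. ✓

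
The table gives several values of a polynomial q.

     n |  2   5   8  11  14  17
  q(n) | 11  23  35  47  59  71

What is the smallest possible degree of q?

Forward differences of the values at n = 2, 5, 8, 11, 14, 17:
  q  : 11  23  35  47  59  71
  Δ  : 12  12  12  12  12
  Δ^2: 0  0  0  0
  Δ^3: 0  0  0
  Δ^4: 0  0
  Δ^5: 0
The first differences are constant (12) and nonzero, while all higher differences vanish, so the minimal degree is 1.

1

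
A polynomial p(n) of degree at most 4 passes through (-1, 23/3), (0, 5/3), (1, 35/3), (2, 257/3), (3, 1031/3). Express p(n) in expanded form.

p(n) = 3n^4 + 2n^3 + 5n^2 + 5/3

Write p(n) = an^4 + bn^3 + cn^2 + dn + e. Substituting each data point gives a linear system:
  a - b + c - d + e = 23/3
  e = 5/3
  a + b + c + d + e = 35/3
  16a + 8b + 4c + 2d + e = 257/3
  81a + 27b + 9c + 3d + e = 1031/3
Solving the system yields a = 3, b = 2, c = 5, d = 0, e = 5/3.
So p(n) = 3n^4 + 2n^3 + 5n^2 + 5/3.
Check: p(0) = 5/3. ✓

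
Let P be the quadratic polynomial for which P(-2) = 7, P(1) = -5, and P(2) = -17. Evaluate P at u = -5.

Write P(u) = au^2 + bu + c. Substituting each data point gives a linear system:
  4a - 2b + c = 7
  a + b + c = -5
  4a + 2b + c = -17
Solving the system yields a = -2, b = -6, c = 3.
So P(u) = -2u^2 - 6u + 3.
Then P(-5) = -17.

-17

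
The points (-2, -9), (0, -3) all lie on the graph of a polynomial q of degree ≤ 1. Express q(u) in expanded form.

q(u) = 3u - 3

Using the Lagrange interpolation formula with nodes -2, 0:
  L_0(u) = u / -2
  L_1(u) = (u + 2) / 2
Then q(u) = -9·L_0(u) - 3·L_1(u).
Expanding and collecting terms gives q(u) = 3u - 3.
Check: q(-2) = -9. ✓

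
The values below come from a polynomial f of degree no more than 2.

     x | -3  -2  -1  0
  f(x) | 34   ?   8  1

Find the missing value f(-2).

19

The 3 known points determine the degree-2 polynomial uniquely.
Write f(x) = ax^2 + bx + c. Substituting each data point gives a linear system:
  9a - 3b + c = 34
  a - b + c = 8
  c = 1
Solving the system yields a = 2, b = -5, c = 1.
So f(x) = 2x^2 - 5x + 1.
Then f(-2) = 19.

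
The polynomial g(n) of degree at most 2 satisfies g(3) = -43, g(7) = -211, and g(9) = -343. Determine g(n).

g(n) = -4n^2 - 2n - 1

Using the Lagrange interpolation formula with nodes 3, 7, 9:
  L_0(n) = (n - 7)(n - 9) / 24
  L_1(n) = (n - 3)(n - 9) / -8
  L_2(n) = (n - 3)(n - 7) / 12
Then g(n) = -43·L_0(n) - 211·L_1(n) - 343·L_2(n).
Expanding and collecting terms gives g(n) = -4n^2 - 2n - 1.
Check: g(7) = -211. ✓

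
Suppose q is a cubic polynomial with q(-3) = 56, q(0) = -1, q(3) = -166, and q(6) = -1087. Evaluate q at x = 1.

-12

Write q(x) = ax^3 + bx^2 + cx + d. Substituting each data point gives a linear system:
  -27a + 9b - 3c + d = 56
  d = -1
  27a + 9b + 3c + d = -166
  216a + 36b + 6c + d = -1087
Solving the system yields a = -4, b = -6, c = -1, d = -1.
So q(x) = -4x^3 - 6x^2 - x - 1.
Then q(1) = -12.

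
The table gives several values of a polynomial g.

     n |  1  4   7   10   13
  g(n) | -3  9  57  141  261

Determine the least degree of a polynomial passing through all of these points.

2

Forward differences of the values at n = 1, 4, 7, 10, 13:
  g  : -3  9  57  141  261
  Δ  : 12  48  84  120
  Δ^2: 36  36  36
  Δ^3: 0  0
  Δ^4: 0
The second differences are constant (36) and nonzero, while all higher differences vanish, so the minimal degree is 2.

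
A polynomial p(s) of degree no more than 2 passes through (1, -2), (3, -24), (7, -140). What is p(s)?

Write p(s) = as^2 + bs + c. Substituting each data point gives a linear system:
  a + b + c = -2
  9a + 3b + c = -24
  49a + 7b + c = -140
Solving the system yields a = -3, b = 1, c = 0.
So p(s) = -3s² + s.
Check: p(1) = -2. ✓

p(s) = -3s^2 + s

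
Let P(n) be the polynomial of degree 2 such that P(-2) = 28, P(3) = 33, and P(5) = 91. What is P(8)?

238

Using the Lagrange interpolation formula with nodes -2, 3, 5:
  L_0(n) = (n - 3)(n - 5) / 35
  L_1(n) = (n + 2)(n - 5) / -10
  L_2(n) = (n + 2)(n - 3) / 14
Then P(n) = 28·L_0(n) + 33·L_1(n) + 91·L_2(n).
Expanding and collecting terms gives P(n) = 4n^2 - 3n + 6.
Evaluating at n = 8: P(8) = 238.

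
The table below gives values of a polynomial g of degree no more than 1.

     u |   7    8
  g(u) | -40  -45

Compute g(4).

Using the Lagrange interpolation formula with nodes 7, 8:
  L_0(u) = (u - 8) / -1
  L_1(u) = (u - 7) / 1
Then g(u) = -40·L_0(u) - 45·L_1(u).
Expanding and collecting terms gives g(u) = -5u - 5.
Evaluating at u = 4: g(4) = -25.

-25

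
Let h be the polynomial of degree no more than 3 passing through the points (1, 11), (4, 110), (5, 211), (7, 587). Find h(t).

h(t) = 2t^3 - 3t^2 + 6t + 6

Write h(t) = at^3 + bt^2 + ct + d. Substituting each data point gives a linear system:
  a + b + c + d = 11
  64a + 16b + 4c + d = 110
  125a + 25b + 5c + d = 211
  343a + 49b + 7c + d = 587
Solving the system yields a = 2, b = -3, c = 6, d = 6.
So h(t) = 2t³ - 3t² + 6t + 6.
Check: h(7) = 587. ✓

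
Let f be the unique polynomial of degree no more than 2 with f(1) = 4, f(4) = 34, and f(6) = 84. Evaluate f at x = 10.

256

Write f(x) = ax^2 + bx + c. Substituting each data point gives a linear system:
  a + b + c = 4
  16a + 4b + c = 34
  36a + 6b + c = 84
Solving the system yields a = 3, b = -5, c = 6.
So f(x) = 3x^2 - 5x + 6.
Then f(10) = 256.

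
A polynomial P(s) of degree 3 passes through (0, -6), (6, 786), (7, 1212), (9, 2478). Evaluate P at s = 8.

1770

Write P(s) = as^3 + bs^2 + cs + d. Substituting each data point gives a linear system:
  d = -6
  216a + 36b + 6c + d = 786
  343a + 49b + 7c + d = 1212
  729a + 81b + 9c + d = 2478
Solving the system yields a = 3, b = 3, c = 6, d = -6.
So P(s) = 3s³ + 3s² + 6s - 6.
Then P(8) = 1770.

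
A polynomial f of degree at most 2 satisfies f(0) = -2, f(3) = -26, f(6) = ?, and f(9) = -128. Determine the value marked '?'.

-68

The 3 known points determine the degree-2 polynomial uniquely.
Write f(s) = as^2 + bs + c. Substituting each data point gives a linear system:
  c = -2
  9a + 3b + c = -26
  81a + 9b + c = -128
Solving the system yields a = -1, b = -5, c = -2.
So f(s) = -s² - 5s - 2.
Then f(6) = -68.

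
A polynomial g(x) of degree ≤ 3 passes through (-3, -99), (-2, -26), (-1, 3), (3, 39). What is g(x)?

Using the Lagrange interpolation formula with nodes -3, -2, -1, 3:
  L_0(x) = (x + 2)(x + 1)(x - 3) / -12
  L_1(x) = (x + 3)(x + 1)(x - 3) / 5
  L_2(x) = (x + 3)(x + 2)(x - 3) / -8
  L_3(x) = (x + 3)(x + 2)(x + 1) / 120
Then g(x) = -99·L_0(x) - 26·L_1(x) + 3·L_2(x) + 39·L_3(x).
Expanding and collecting terms gives g(x) = 3x³ - 4x² - 4x + 6.
Check: g(3) = 39. ✓

g(x) = 3x^3 - 4x^2 - 4x + 6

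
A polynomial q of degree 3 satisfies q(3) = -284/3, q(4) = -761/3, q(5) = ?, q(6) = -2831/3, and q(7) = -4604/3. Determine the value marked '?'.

-1580/3

The 4 known points determine the degree-3 polynomial uniquely.
Write q(t) = at^3 + bt^2 + ct + d. Substituting each data point gives a linear system:
  27a + 9b + 3c + d = -284/3
  64a + 16b + 4c + d = -761/3
  216a + 36b + 6c + d = -2831/3
  343a + 49b + 7c + d = -4604/3
Solving the system yields a = -5, b = 3, c = 5, d = -5/3.
So q(t) = -5t^3 + 3t^2 + 5t - 5/3.
Then q(5) = -1580/3.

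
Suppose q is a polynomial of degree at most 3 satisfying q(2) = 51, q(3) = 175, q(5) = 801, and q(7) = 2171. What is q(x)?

q(x) = 6x^3 + 3x^2 - 5x + 1

Write q(x) = ax^3 + bx^2 + cx + d. Substituting each data point gives a linear system:
  8a + 4b + 2c + d = 51
  27a + 9b + 3c + d = 175
  125a + 25b + 5c + d = 801
  343a + 49b + 7c + d = 2171
Solving the system yields a = 6, b = 3, c = -5, d = 1.
So q(x) = 6x^3 + 3x^2 - 5x + 1.
Check: q(7) = 2171. ✓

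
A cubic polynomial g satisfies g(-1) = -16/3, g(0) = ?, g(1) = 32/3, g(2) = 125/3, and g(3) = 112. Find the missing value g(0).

On equispaced nodes a degree-3 polynomial has vanishing fourth forward difference, so
  g(-1) - 4·g(0) + 6·g(1) - 4·g(2) + g(3) = 0.
Substituting the known values and solving for g(0):
  -4·g(0) = -4
  g(0) = 1.

1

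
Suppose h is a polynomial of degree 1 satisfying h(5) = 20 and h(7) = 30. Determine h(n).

h(n) = 5n - 5

Write h(n) = an + b. Substituting each data point gives a linear system:
  5a + b = 20
  7a + b = 30
Solving the system yields a = 5, b = -5.
So h(n) = 5n - 5.
Check: h(7) = 30. ✓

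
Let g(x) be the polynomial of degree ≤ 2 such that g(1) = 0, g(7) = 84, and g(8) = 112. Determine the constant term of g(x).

Write g(x) = ax^2 + bx + c. Substituting each data point gives a linear system:
  a + b + c = 0
  49a + 7b + c = 84
  64a + 8b + c = 112
Solving the system yields a = 2, b = -2, c = 0.
So g(x) = 2x² - 2x.
The constant term is 0.

0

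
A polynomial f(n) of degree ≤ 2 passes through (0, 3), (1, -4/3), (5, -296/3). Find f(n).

Using the Lagrange interpolation formula with nodes 0, 1, 5:
  L_0(n) = (n - 1)(n - 5) / 5
  L_1(n) = n(n - 5) / -4
  L_2(n) = n(n - 1) / 20
Then f(n) = 3·L_0(n) - 4/3·L_1(n) - 296/3·L_2(n).
Expanding and collecting terms gives f(n) = -4n² - (1/3)n + 3.
Check: f(1) = -4/3. ✓

f(n) = -4n^2 - (1/3)n + 3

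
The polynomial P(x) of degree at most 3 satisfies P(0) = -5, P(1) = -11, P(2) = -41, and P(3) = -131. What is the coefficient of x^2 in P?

6

Write P(x) = ax^3 + bx^2 + cx + d. Substituting each data point gives a linear system:
  d = -5
  a + b + c + d = -11
  8a + 4b + 2c + d = -41
  27a + 9b + 3c + d = -131
Solving the system yields a = -6, b = 6, c = -6, d = -5.
So P(x) = -6x^3 + 6x^2 - 6x - 5.
The coefficient of x^2 is 6.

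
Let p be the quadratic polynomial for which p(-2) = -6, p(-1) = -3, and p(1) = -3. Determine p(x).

p(x) = -x^2 - 2

Write p(x) = ax^2 + bx + c. Substituting each data point gives a linear system:
  4a - 2b + c = -6
  a - b + c = -3
  a + b + c = -3
Solving the system yields a = -1, b = 0, c = -2.
So p(x) = -x² - 2.
Check: p(1) = -3. ✓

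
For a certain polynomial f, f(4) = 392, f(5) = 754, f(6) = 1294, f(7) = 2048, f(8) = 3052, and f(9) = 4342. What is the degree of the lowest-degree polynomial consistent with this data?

Forward differences of the values at u = 4, 5, 6, 7, 8, 9:
  f  : 392  754  1294  2048  3052  4342
  Δ  : 362  540  754  1004  1290
  Δ^2: 178  214  250  286
  Δ^3: 36  36  36
  Δ^4: 0  0
  Δ^5: 0
The third differences are constant (36) and nonzero, while all higher differences vanish, so the minimal degree is 3.

3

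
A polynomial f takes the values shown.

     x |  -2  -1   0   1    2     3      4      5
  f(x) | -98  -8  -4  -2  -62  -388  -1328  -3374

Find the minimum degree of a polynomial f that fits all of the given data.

4

Forward differences of the values at x = -2, -1, 0, 1, 2, 3, 4, 5:
  f  : -98  -8  -4  -2  -62  -388  -1328  -3374
  Δ  : 90  4  2  -60  -326  -940  -2046
  Δ^2: -86  -2  -62  -266  -614  -1106
  Δ^3: 84  -60  -204  -348  -492
  Δ^4: -144  -144  -144  -144
  Δ^5: 0  0  0
  Δ^6: 0  0
  Δ^7: 0
The fourth differences are constant (-144) and nonzero, while all higher differences vanish, so the minimal degree is 4.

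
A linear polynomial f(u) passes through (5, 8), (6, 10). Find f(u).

f(u) = 2u - 2

Write f(u) = au + b. Substituting each data point gives a linear system:
  5a + b = 8
  6a + b = 10
Solving the system yields a = 2, b = -2.
So f(u) = 2u - 2.
Check: f(6) = 10. ✓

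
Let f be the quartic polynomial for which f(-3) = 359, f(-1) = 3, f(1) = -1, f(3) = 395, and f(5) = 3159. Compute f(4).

1283

Write f(u) = au^4 + bu^3 + cu^2 + du + e. Substituting each data point gives a linear system:
  81a - 27b + 9c - 3d + e = 359
  a - b + c - d + e = 3
  a + b + c + d + e = -1
  81a + 27b + 9c + 3d + e = 395
  625a + 125b + 25c + 5d + e = 3159
Solving the system yields a = 5, b = 1, c = -3, d = -3, e = -1.
So f(u) = 5u⁴ + u³ - 3u² - 3u - 1.
Then f(4) = 1283.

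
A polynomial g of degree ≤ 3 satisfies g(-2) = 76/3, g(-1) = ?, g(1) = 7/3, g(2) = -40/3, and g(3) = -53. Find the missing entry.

29/3

The 4 known points determine the degree-3 polynomial uniquely.
Write g(x) = ax^3 + bx^2 + cx + d. Substituting each data point gives a linear system:
  -8a + 4b - 2c + d = 76/3
  a + b + c + d = 7/3
  8a + 4b + 2c + d = -40/3
  27a + 9b + 3c + d = -53
Solving the system yields a = -2, b = 0, c = -5/3, d = 6.
So g(x) = -2x³ - (5/3)x + 6.
Then g(-1) = 29/3.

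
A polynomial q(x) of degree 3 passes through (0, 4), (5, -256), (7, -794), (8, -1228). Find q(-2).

Write q(x) = ax^3 + bx^2 + cx + d. Substituting each data point gives a linear system:
  d = 4
  125a + 25b + 5c + d = -256
  343a + 49b + 7c + d = -794
  512a + 64b + 8c + d = -1228
Solving the system yields a = -3, b = 5, c = -2, d = 4.
So q(x) = -3x^3 + 5x^2 - 2x + 4.
Then q(-2) = 52.

52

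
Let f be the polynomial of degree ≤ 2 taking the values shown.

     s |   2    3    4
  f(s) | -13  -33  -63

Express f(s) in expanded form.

f(s) = -5s^2 + 5s - 3

Write f(s) = as^2 + bs + c. Substituting each data point gives a linear system:
  4a + 2b + c = -13
  9a + 3b + c = -33
  16a + 4b + c = -63
Solving the system yields a = -5, b = 5, c = -3.
So f(s) = -5s^2 + 5s - 3.
Check: f(4) = -63. ✓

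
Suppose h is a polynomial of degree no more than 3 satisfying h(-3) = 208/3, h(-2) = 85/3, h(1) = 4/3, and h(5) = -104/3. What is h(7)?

Using the Lagrange interpolation formula with nodes -3, -2, 1, 5:
  L_0(s) = (s + 2)(s - 1)(s - 5) / -32
  L_1(s) = (s + 3)(s - 1)(s - 5) / 21
  L_2(s) = (s + 3)(s + 2)(s - 5) / -48
  L_3(s) = (s + 3)(s + 2)(s - 1) / 224
Then h(s) = 208/3·L_0(s) + 85/3·L_1(s) + 4/3·L_2(s) - 104/3·L_3(s).
Expanding and collecting terms gives h(s) = -s³ + 4s² - 2s + 1/3.
Evaluating at s = 7: h(7) = -482/3.

-482/3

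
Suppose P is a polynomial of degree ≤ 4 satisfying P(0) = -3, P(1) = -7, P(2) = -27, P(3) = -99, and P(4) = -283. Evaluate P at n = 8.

Forward differences of the values at n = 0, 1, 2, 3, 4:
  P  : -3  -7  -27  -99  -283
  Δ  : -4  -20  -72  -184
  Δ^2: -16  -52  -112
  Δ^3: -36  -60
  Δ^4: -24
The fourth differences are constant, confirming degree 4.
Interpolating (Newton forward form) and evaluating at n = 8 gives P(8) = -4179.

-4179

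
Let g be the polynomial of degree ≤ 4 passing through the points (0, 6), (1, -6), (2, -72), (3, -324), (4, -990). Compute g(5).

-2394

Write g(n) = an^4 + bn^3 + cn^2 + dn + e. Substituting each data point gives a linear system:
  e = 6
  a + b + c + d + e = -6
  16a + 8b + 4c + 2d + e = -72
  81a + 27b + 9c + 3d + e = -324
  256a + 64b + 16c + 4d + e = -990
Solving the system yields a = -4, b = 2, c = -5, d = -5, e = 6.
So g(n) = -4n^4 + 2n^3 - 5n^2 - 5n + 6.
Then g(5) = -2394.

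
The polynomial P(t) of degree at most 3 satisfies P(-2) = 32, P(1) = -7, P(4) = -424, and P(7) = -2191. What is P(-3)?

129

Using the Lagrange interpolation formula with nodes -2, 1, 4, 7:
  L_0(t) = (t - 1)(t - 4)(t - 7) / -162
  L_1(t) = (t + 2)(t - 4)(t - 7) / 54
  L_2(t) = (t + 2)(t - 1)(t - 7) / -54
  L_3(t) = (t + 2)(t - 1)(t - 4) / 162
Then P(t) = 32·L_0(t) - 7·L_1(t) - 424·L_2(t) - 2191·L_3(t).
Expanding and collecting terms gives P(t) = -6t^3 - 3t^2 + 2t.
Evaluating at t = -3: P(-3) = 129.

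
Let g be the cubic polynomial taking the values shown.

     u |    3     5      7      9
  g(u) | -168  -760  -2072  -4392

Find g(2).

Write g(u) = au^3 + bu^2 + cu + d. Substituting each data point gives a linear system:
  27a + 9b + 3c + d = -168
  125a + 25b + 5c + d = -760
  343a + 49b + 7c + d = -2072
  729a + 81b + 9c + d = -4392
Solving the system yields a = -6, b = 0, c = -2, d = 0.
So g(u) = -6u^3 - 2u.
Then g(2) = -52.

-52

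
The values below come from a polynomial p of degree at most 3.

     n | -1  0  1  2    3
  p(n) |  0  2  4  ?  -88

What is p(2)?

On equispaced nodes a degree-3 polynomial has vanishing fourth forward difference, so
  p(-1) - 4·p(0) + 6·p(1) - 4·p(2) + p(3) = 0.
Substituting the known values and solving for p(2):
  -4·p(2) = 72
  p(2) = -18.

-18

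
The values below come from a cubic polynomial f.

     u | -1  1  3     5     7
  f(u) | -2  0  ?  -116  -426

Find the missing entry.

-6

On equispaced nodes a degree-3 polynomial has vanishing fourth forward difference, so
  f(-1) - 4·f(1) + 6·f(3) - 4·f(5) + f(7) = 0.
Substituting the known values and solving for f(3):
  6·f(3) = -36
  f(3) = -6.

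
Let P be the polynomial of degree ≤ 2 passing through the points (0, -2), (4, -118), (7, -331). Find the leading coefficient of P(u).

Write P(u) = au^2 + bu + c. Substituting each data point gives a linear system:
  c = -2
  16a + 4b + c = -118
  49a + 7b + c = -331
Solving the system yields a = -6, b = -5, c = -2.
So P(u) = -6u^2 - 5u - 2.
The leading coefficient is -6.

-6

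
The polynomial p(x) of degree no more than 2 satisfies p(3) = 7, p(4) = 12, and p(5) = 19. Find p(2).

4

Forward differences of the values at x = 3, 4, 5:
  p  : 7  12  19
  Δ  : 5  7
  Δ^2: 2
The second differences are constant, confirming degree 2.
Interpolating (Newton forward form) and evaluating at x = 2 gives p(2) = 4.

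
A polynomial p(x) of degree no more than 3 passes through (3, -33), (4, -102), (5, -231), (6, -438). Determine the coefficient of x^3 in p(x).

Write p(x) = ax^3 + bx^2 + cx + d. Substituting each data point gives a linear system:
  27a + 9b + 3c + d = -33
  64a + 16b + 4c + d = -102
  125a + 25b + 5c + d = -231
  216a + 36b + 6c + d = -438
Solving the system yields a = -3, b = 6, c = 0, d = -6.
So p(x) = -3x^3 + 6x^2 - 6.
The leading coefficient is -3.

-3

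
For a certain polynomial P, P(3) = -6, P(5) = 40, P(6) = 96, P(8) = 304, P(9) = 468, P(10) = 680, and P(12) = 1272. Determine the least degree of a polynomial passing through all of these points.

Divided differences on the nodes 3, 5, 6, 8, 9, 10, 12:
  order 0: -6  40  96  304  468  680  1272
  order 1: 23  56  104  164  212  296
  order 2: 11  16  20  24  28
  order 3: 1  1  1  1
  order 4: 0  0  0
  order 5: 0  0
  order 6: 0
The order-3 divided differences are all 1 (nonzero) and every higher order vanishes, so the data lies on a polynomial of degree exactly 3.

3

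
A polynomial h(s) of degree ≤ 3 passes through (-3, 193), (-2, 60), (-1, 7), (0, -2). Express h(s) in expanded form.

Write h(s) = as^3 + bs^2 + cs + d. Substituting each data point gives a linear system:
  -27a + 9b - 3c + d = 193
  -8a + 4b - 2c + d = 60
  -a + b - c + d = 7
  d = -2
Solving the system yields a = -6, b = 4, c = 1, d = -2.
So h(s) = -6s^3 + 4s^2 + s - 2.
Check: h(-1) = 7. ✓

h(s) = -6s^3 + 4s^2 + s - 2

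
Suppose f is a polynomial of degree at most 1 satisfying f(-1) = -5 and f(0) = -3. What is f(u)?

Using the Lagrange interpolation formula with nodes -1, 0:
  L_0(u) = u / -1
  L_1(u) = (u + 1) / 1
Then f(u) = -5·L_0(u) - 3·L_1(u).
Expanding and collecting terms gives f(u) = 2u - 3.
Check: f(-1) = -5. ✓

f(u) = 2u - 3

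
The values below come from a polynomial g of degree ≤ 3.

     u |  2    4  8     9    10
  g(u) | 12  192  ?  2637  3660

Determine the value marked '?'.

1824

The 4 known points determine the degree-3 polynomial uniquely.
Write g(u) = au^3 + bu^2 + cu + d. Substituting each data point gives a linear system:
  8a + 4b + 2c + d = 12
  64a + 16b + 4c + d = 192
  729a + 81b + 9c + d = 2637
  1000a + 100b + 10c + d = 3660
Solving the system yields a = 4, b = -3, c = -4, d = 0.
So g(u) = 4u³ - 3u² - 4u.
Then g(8) = 1824.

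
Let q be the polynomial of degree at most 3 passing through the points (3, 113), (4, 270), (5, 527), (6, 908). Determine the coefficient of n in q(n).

-5

Write q(n) = an^3 + bn^2 + cn + d. Substituting each data point gives a linear system:
  27a + 9b + 3c + d = 113
  64a + 16b + 4c + d = 270
  125a + 25b + 5c + d = 527
  216a + 36b + 6c + d = 908
Solving the system yields a = 4, b = 2, c = -5, d = 2.
So q(n) = 4n³ + 2n² - 5n + 2.
The coefficient of n is -5.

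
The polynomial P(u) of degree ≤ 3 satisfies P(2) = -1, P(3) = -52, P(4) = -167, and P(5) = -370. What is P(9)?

-2542

Write P(u) = au^3 + bu^2 + cu + d. Substituting each data point gives a linear system:
  8a + 4b + 2c + d = -1
  27a + 9b + 3c + d = -52
  64a + 16b + 4c + d = -167
  125a + 25b + 5c + d = -370
Solving the system yields a = -4, b = 4, c = 5, d = 5.
So P(u) = -4u³ + 4u² + 5u + 5.
Then P(9) = -2542.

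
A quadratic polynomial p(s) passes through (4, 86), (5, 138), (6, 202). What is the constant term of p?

-2

Write p(s) = as^2 + bs + c. Substituting each data point gives a linear system:
  16a + 4b + c = 86
  25a + 5b + c = 138
  36a + 6b + c = 202
Solving the system yields a = 6, b = -2, c = -2.
So p(s) = 6s² - 2s - 2.
The constant term is -2.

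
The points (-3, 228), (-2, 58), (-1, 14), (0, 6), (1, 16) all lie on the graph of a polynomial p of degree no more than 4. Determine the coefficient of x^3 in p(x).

Write p(x) = ax^4 + bx^3 + cx^2 + dx + e. Substituting each data point gives a linear system:
  81a - 27b + 9c - 3d + e = 228
  16a - 8b + 4c - 2d + e = 58
  a - b + c - d + e = 14
  e = 6
  a + b + c + d + e = 16
Solving the system yields a = 3, b = 3, c = 6, d = -2, e = 6.
So p(x) = 3x^4 + 3x^3 + 6x^2 - 2x + 6.
The coefficient of x^3 is 3.

3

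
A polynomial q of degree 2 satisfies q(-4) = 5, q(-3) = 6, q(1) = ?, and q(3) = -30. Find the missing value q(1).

The 3 known points determine the degree-2 polynomial uniquely.
Write q(s) = as^2 + bs + c. Substituting each data point gives a linear system:
  16a - 4b + c = 5
  9a - 3b + c = 6
  9a + 3b + c = -30
Solving the system yields a = -1, b = -6, c = -3.
So q(s) = -s^2 - 6s - 3.
Then q(1) = -10.

-10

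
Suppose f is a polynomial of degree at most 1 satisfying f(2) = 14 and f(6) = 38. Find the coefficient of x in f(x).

6

Write f(x) = ax + b. Substituting each data point gives a linear system:
  2a + b = 14
  6a + b = 38
Solving the system yields a = 6, b = 2.
So f(x) = 6x + 2.
The leading coefficient is 6.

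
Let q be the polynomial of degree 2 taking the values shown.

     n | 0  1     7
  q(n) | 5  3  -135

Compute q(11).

-347

Using the Lagrange interpolation formula with nodes 0, 1, 7:
  L_0(n) = (n - 1)(n - 7) / 7
  L_1(n) = n(n - 7) / -6
  L_2(n) = n(n - 1) / 42
Then q(n) = 5·L_0(n) + 3·L_1(n) - 135·L_2(n).
Expanding and collecting terms gives q(n) = -3n^2 + n + 5.
Evaluating at n = 11: q(11) = -347.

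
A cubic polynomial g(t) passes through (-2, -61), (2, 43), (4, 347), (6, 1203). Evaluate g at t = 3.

Using the Lagrange interpolation formula with nodes -2, 2, 4, 6:
  L_0(t) = (t - 2)(t - 4)(t - 6) / -192
  L_1(t) = (t + 2)(t - 4)(t - 6) / 32
  L_2(t) = (t + 2)(t - 2)(t - 6) / -24
  L_3(t) = (t + 2)(t - 2)(t - 4) / 64
Then g(t) = -61·L_0(t) + 43·L_1(t) + 347·L_2(t) + 1203·L_3(t).
Expanding and collecting terms gives g(t) = 6t^3 - 3t^2 + 2t + 3.
Evaluating at t = 3: g(3) = 144.

144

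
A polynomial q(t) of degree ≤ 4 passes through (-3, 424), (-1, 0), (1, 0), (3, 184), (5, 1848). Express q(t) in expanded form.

Using the Lagrange interpolation formula with nodes -3, -1, 1, 3, 5:
  L_0(t) = (t + 1)(t - 1)(t - 3)(t - 5) / 384
  L_1(t) = (t + 3)(t - 1)(t - 3)(t - 5) / -96
  L_2(t) = (t + 3)(t + 1)(t - 3)(t - 5) / 64
  L_3(t) = (t + 3)(t + 1)(t - 1)(t - 5) / -96
  L_4(t) = (t + 3)(t + 1)(t - 1)(t - 3) / 384
Then q(t) = 424·L_0(t) + 0·L_1(t) + 0·L_2(t) + 184·L_3(t) + 1848·L_4(t).
Expanding and collecting terms gives q(t) = 4t⁴ - 5t³ - 2t² + 5t - 2.
Check: q(3) = 184. ✓

q(t) = 4t^4 - 5t^3 - 2t^2 + 5t - 2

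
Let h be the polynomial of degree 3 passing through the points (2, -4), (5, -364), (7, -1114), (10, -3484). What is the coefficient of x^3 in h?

Write h(x) = ax^3 + bx^2 + cx + d. Substituting each data point gives a linear system:
  8a + 4b + 2c + d = -4
  125a + 25b + 5c + d = -364
  343a + 49b + 7c + d = -1114
  1000a + 100b + 10c + d = -3484
Solving the system yields a = -4, b = 5, c = 1, d = 6.
So h(x) = -4x³ + 5x² + x + 6.
The leading coefficient is -4.

-4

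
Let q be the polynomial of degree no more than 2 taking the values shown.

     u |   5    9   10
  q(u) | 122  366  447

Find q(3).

Write q(u) = au^2 + bu + c. Substituting each data point gives a linear system:
  25a + 5b + c = 122
  81a + 9b + c = 366
  100a + 10b + c = 447
Solving the system yields a = 4, b = 5, c = -3.
So q(u) = 4u^2 + 5u - 3.
Then q(3) = 48.

48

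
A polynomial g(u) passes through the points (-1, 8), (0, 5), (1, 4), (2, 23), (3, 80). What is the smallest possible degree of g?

Forward differences of the values at u = -1, 0, 1, 2, 3:
  g  : 8  5  4  23  80
  Δ  : -3  -1  19  57
  Δ^2: 2  20  38
  Δ^3: 18  18
  Δ^4: 0
The third differences are constant (18) and nonzero, while all higher differences vanish, so the minimal degree is 3.

3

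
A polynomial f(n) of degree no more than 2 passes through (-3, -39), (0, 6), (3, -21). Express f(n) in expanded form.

Write f(n) = an^2 + bn + c. Substituting each data point gives a linear system:
  9a - 3b + c = -39
  c = 6
  9a + 3b + c = -21
Solving the system yields a = -4, b = 3, c = 6.
So f(n) = -4n² + 3n + 6.
Check: f(0) = 6. ✓

f(n) = -4n^2 + 3n + 6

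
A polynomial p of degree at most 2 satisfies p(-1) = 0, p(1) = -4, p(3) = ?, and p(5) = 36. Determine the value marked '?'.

The 3 known points determine the degree-2 polynomial uniquely.
Write p(x) = ax^2 + bx + c. Substituting each data point gives a linear system:
  a - b + c = 0
  a + b + c = -4
  25a + 5b + c = 36
Solving the system yields a = 2, b = -2, c = -4.
So p(x) = 2x^2 - 2x - 4.
Then p(3) = 8.

8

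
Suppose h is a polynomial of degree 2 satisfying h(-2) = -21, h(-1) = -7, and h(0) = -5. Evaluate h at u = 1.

Write h(u) = au^2 + bu + c. Substituting each data point gives a linear system:
  4a - 2b + c = -21
  a - b + c = -7
  c = -5
Solving the system yields a = -6, b = -4, c = -5.
So h(u) = -6u² - 4u - 5.
Then h(1) = -15.

-15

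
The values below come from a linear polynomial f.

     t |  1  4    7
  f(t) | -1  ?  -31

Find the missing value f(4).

-16

On equispaced nodes a degree-1 polynomial has vanishing second forward difference, so
  f(1) - 2·f(4) + f(7) = 0.
Substituting the known values and solving for f(4):
  -2·f(4) = 32
  f(4) = -16.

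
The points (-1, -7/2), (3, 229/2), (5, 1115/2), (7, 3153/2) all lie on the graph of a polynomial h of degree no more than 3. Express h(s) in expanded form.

h(s) = 5s^3 - 3s^2 + (1/2)s + 5

Write h(s) = as^3 + bs^2 + cs + d. Substituting each data point gives a linear system:
  -a + b - c + d = -7/2
  27a + 9b + 3c + d = 229/2
  125a + 25b + 5c + d = 1115/2
  343a + 49b + 7c + d = 3153/2
Solving the system yields a = 5, b = -3, c = 1/2, d = 5.
So h(s) = 5s^3 - 3s^2 + (1/2)s + 5.
Check: h(3) = 229/2. ✓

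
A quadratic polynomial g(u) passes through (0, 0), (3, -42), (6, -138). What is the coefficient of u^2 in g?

Write g(u) = au^2 + bu + c. Substituting each data point gives a linear system:
  c = 0
  9a + 3b + c = -42
  36a + 6b + c = -138
Solving the system yields a = -3, b = -5, c = 0.
So g(u) = -3u^2 - 5u.
The leading coefficient is -3.

-3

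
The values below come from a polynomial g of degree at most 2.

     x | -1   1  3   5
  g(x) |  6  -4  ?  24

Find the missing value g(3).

2

The 3 known points determine the degree-2 polynomial uniquely.
Write g(x) = ax^2 + bx + c. Substituting each data point gives a linear system:
  a - b + c = 6
  a + b + c = -4
  25a + 5b + c = 24
Solving the system yields a = 2, b = -5, c = -1.
So g(x) = 2x^2 - 5x - 1.
Then g(3) = 2.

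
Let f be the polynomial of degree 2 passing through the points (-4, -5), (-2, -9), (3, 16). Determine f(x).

Using the Lagrange interpolation formula with nodes -4, -2, 3:
  L_0(x) = (x + 2)(x - 3) / 14
  L_1(x) = (x + 4)(x - 3) / -10
  L_2(x) = (x + 4)(x + 2) / 35
Then f(x) = -5·L_0(x) - 9·L_1(x) + 16·L_2(x).
Expanding and collecting terms gives f(x) = x^2 + 4x - 5.
Check: f(3) = 16. ✓

f(x) = x^2 + 4x - 5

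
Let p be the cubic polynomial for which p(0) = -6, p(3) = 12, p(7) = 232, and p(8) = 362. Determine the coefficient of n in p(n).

Write p(n) = an^3 + bn^2 + cn + d. Substituting each data point gives a linear system:
  d = -6
  27a + 9b + 3c + d = 12
  343a + 49b + 7c + d = 232
  512a + 64b + 8c + d = 362
Solving the system yields a = 1, b = -3, c = 6, d = -6.
So p(n) = n³ - 3n² + 6n - 6.
The coefficient of n is 6.

6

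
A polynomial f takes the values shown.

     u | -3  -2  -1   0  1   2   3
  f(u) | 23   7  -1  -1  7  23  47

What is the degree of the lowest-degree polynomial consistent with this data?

2

Forward differences of the values at u = -3, -2, -1, 0, 1, 2, 3:
  f  : 23  7  -1  -1  7  23  47
  Δ  : -16  -8  0  8  16  24
  Δ^2: 8  8  8  8  8
  Δ^3: 0  0  0  0
  Δ^4: 0  0  0
  Δ^5: 0  0
  Δ^6: 0
The second differences are constant (8) and nonzero, while all higher differences vanish, so the minimal degree is 2.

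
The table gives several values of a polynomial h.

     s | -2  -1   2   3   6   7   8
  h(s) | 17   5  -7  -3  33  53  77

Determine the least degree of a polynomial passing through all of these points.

2

Divided differences on the nodes -2, -1, 2, 3, 6, 7, 8:
  order 0: 17  5  -7  -3  33  53  77
  order 1: -12  -4  4  12  20  24
  order 2: 2  2  2  2  2
  order 3: 0  0  0  0
  order 4: 0  0  0
  order 5: 0  0
  order 6: 0
The order-2 divided differences are all 2 (nonzero) and every higher order vanishes, so the data lies on a polynomial of degree exactly 2.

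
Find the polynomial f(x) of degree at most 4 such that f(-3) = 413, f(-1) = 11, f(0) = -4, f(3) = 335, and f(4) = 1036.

f(x) = 4x^4 - x^3 + 6x^2 - 4x - 4

Write f(x) = ax^4 + bx^3 + cx^2 + dx + e. Substituting each data point gives a linear system:
  81a - 27b + 9c - 3d + e = 413
  a - b + c - d + e = 11
  e = -4
  81a + 27b + 9c + 3d + e = 335
  256a + 64b + 16c + 4d + e = 1036
Solving the system yields a = 4, b = -1, c = 6, d = -4, e = -4.
So f(x) = 4x^4 - x^3 + 6x^2 - 4x - 4.
Check: f(-3) = 413. ✓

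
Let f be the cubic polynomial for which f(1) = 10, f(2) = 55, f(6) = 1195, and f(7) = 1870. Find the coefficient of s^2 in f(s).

Write f(s) = as^3 + bs^2 + cs + d. Substituting each data point gives a linear system:
  a + b + c + d = 10
  8a + 4b + 2c + d = 55
  216a + 36b + 6c + d = 1195
  343a + 49b + 7c + d = 1870
Solving the system yields a = 5, b = 3, c = 1, d = 1.
So f(s) = 5s^3 + 3s^2 + s + 1.
The coefficient of s^2 is 3.

3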